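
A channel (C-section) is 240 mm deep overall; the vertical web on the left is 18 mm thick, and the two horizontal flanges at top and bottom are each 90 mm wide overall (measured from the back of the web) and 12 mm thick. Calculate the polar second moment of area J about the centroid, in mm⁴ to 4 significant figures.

Decompose the section into non-overlapping parts with the origin at the bottom-left of its bounding rectangle.
Web: 18 × 240, A = 4 320 mm², y = 120 mm, Ī = 20 736 000 mm⁴.
Top flange (beyond web): 72 × 12, A = 864 mm², y = 234 mm, Ī = 10 368 mm⁴.
Bottom flange (beyond web): 72 × 12, A = 864 mm², y = 6 mm, Ī = 10 368 mm⁴.
By symmetry the centroid is at mid-height, ȳ = 120 mm.
Transfer each piece to the centroidal x-axis using Ī + A·d² with d = y − 120:
  web: d = 0 mm → contributes +20 736 000 mm⁴
  top flange (beyond web): d = 114 mm → contributes +11 238 912 mm⁴
  bottom flange (beyond web): d = -114 mm → contributes +11 238 912 mm⁴
Total I = 43 213 824 mm⁴.
For the y-axis: x̄ = 21.8571 mm.
Repeating about the centroidal y-axis gives I_y = 3 362 565 mm⁴.
Polar second moment: J = I_x + I_y = 46 576 389 mm⁴.

J ≈ 4.658 × 10⁷ mm⁴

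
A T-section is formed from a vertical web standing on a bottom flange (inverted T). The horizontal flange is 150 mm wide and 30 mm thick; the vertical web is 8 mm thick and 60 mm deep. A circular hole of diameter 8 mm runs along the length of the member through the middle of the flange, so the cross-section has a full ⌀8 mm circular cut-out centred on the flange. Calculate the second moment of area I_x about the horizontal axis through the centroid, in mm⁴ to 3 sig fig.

Split into non-overlapping primitives; take the origin at the lower-left of the bounding box.
Flange: 150 × 30, A = 4 500 mm², y = 15 mm, Ī = 337 500 mm⁴.
Web: 8 × 60, A = 480 mm², y = 60 mm, Ī = 144 000 mm⁴.
Hole (subtracted): ⌀8, A = 50.265 mm², y = 15 mm, Ī = 201.06 mm⁴.
Centroid: ȳ = ΣA·y / ΣA = 19.382 mm.
Transfer each piece to the horizontal axis through the centroid using Ī + A·d² with d = y − 19.382:
  flange: d = -4.3816 mm → contributes +423 892 mm⁴
  web: d = 40.618 mm → contributes +935 931 mm⁴
  hole: d = -4.3816 mm → contributes −1166.1 mm⁴
Total I = 1 358 657 mm⁴.

I_x ≈ 1.36 × 10⁶ mm⁴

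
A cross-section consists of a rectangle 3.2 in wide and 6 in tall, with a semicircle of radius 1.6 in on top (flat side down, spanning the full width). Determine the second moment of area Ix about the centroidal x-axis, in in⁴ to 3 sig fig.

Ix ≈ 103 in⁴

Split into non-overlapping primitives; take the origin at the lower-left of the bounding box.
Rectangular body: 3.2 × 6, A = 19.2 in², y = 3 in, Ī = 57.6 in⁴.
Semicircular cap: semicircle r = 1.6, A = 4.0212 in², y = 6.6791 in, Ī = 0.7193 in⁴.
Centroid: ȳ = ΣA·y / ΣA = 3.6371 in.
Transfer each piece to the centroidal x-axis using Ī + A·d² with d = y − 3.6371:
  rectangular body: d = -0.63711 in → contributes +65.393 in⁴
  semicircular cap: d = 3.042 in → contributes +37.93 in⁴
Total I = 103.32 in⁴.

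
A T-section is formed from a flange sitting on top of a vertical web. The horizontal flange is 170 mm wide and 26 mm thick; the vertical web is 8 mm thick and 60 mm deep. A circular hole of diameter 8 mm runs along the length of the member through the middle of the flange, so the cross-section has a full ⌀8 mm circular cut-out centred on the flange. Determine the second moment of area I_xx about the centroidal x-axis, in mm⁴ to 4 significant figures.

Decompose the section into non-overlapping parts with the origin at the bottom-left of its bounding rectangle.
Flange: 170 × 26, A = 4 420 mm², y = 73 mm, Ī = 248 993 mm⁴.
Web: 8 × 60, A = 480 mm², y = 30 mm, Ī = 144 000 mm⁴.
Hole (subtracted): ⌀8, A = 50.2655 mm², y = 73 mm, Ī = 201.062 mm⁴.
Centroid: ȳ = ΣA·y / ΣA = 68.7441 mm.
Transfer each piece to the centroidal x-axis using Ī + A·d² with d = y − 68.7441:
  flange: d = 4.2559 mm → contributes +329 052 mm⁴
  web: d = -38.7441 mm → contributes +864 530 mm⁴
  hole: d = 4.2559 mm → contributes −1111.51 mm⁴
Total I = 1 192 470 mm⁴.

I_xx ≈ 1.192 × 10⁶ mm⁴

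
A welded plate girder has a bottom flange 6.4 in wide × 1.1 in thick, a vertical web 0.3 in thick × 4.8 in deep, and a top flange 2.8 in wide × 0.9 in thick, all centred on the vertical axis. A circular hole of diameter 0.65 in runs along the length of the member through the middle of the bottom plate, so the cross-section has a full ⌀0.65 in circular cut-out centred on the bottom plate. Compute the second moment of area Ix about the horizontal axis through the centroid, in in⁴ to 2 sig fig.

Split into non-overlapping primitives; take the origin at the lower-left of the bounding box.
Bottom plate: 6.4 × 1.1, A = 7.04 in², y = 0.55 in, Ī = 0.7099 in⁴.
Web plate: 0.3 × 4.8, A = 1.44 in², y = 3.5 in, Ī = 2.765 in⁴.
Top plate: 2.8 × 0.9, A = 2.52 in², y = 6.35 in, Ī = 0.1701 in⁴.
Hole (subtracted): ⌀0.65, A = 0.3318 in², y = 0.55 in, Ī = 0.008762 in⁴.
Centroid: ȳ = ΣA·y / ΣA = 2.318 in.
Transfer each piece to the horizontal axis through the centroid using Ī + A·d² with d = y − 2.318:
  bottom plate: d = -1.768 in → contributes +22.72 in⁴
  web plate: d = 1.182 in → contributes +4.776 in⁴
  top plate: d = 4.032 in → contributes +41.13 in⁴
  hole: d = -1.768 in → contributes −1.046 in⁴
Total I = 67.58 in⁴.

Ix ≈ 68 in⁴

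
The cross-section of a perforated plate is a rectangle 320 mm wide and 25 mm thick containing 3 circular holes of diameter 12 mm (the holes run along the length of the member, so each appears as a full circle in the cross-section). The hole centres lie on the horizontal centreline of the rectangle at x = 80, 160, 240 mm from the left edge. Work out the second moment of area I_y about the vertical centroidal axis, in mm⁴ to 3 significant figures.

I_y ≈ 6.68 × 10⁷ mm⁴

Decompose the section into non-overlapping parts with the origin at the bottom-left of its bounding rectangle.
Plate: 320 × 25, A = 8 000 mm², x = 160 mm, Ī = 68 266 667 mm⁴.
Hole 1 (subtracted): ⌀12, A = 113.1 mm², x = 80 mm, Ī = 1017.9 mm⁴.
Hole 2 (subtracted): ⌀12, A = 113.1 mm², x = 160 mm, Ī = 1017.9 mm⁴.
Hole 3 (subtracted): ⌀12, A = 113.1 mm², x = 240 mm, Ī = 1017.9 mm⁴.
By symmetry the centroid is at mid-width, x̄ = 160 mm.
Transfer each piece to the vertical centroidal axis using Ī + A·d² with d = x − 160:
  plate: d = 0 mm → contributes +68 266 667 mm⁴
  hole 1: d = -80 mm → contributes −724 841 mm⁴
  hole 2: d = 0 mm → contributes −1017.9 mm⁴
  hole 3: d = 80 mm → contributes −724 841 mm⁴
Total I = 66 815 967 mm⁴.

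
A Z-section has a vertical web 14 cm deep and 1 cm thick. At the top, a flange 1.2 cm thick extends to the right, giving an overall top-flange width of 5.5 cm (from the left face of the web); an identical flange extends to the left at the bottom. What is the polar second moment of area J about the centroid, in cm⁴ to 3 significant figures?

J ≈ 773 cm⁴

Break the section into simple shapes (no overlaps), measuring from the bottom-left corner of the bounding box.
Web: 1 × 14, A = 14 cm², y = 7 cm, Ī = 228.67 cm⁴.
Top flange (beyond web): 4.5 × 1.2, A = 5.4 cm², y = 13.4 cm, Ī = 0.648 cm⁴.
Bottom flange (beyond web): 4.5 × 1.2, A = 5.4 cm², y = 0.6 cm, Ī = 0.648 cm⁴.
Centroid: ȳ = ΣA·y / ΣA = 7 cm.
Transfer each piece to the centroidal x-axis using Ī + A·d² with d = y − 7:
  web: d = 0 cm → contributes +228.67 cm⁴
  top flange (beyond web): d = 6.4 cm → contributes +221.83 cm⁴
  bottom flange (beyond web): d = -6.4 cm → contributes +221.83 cm⁴
Total I = 672.33 cm⁴.
For the y-axis: x̄ = 5 cm.
Repeating about the centroidal y-axis gives I_y = 101.07 cm⁴.
Polar second moment: J = I_x + I_y = 773.4 cm⁴.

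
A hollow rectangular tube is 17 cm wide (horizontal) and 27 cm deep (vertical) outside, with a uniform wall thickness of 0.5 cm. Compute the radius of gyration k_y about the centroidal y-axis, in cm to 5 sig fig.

k_y ≈ 7.1195 cm

Decompose the section into non-overlapping parts with the origin at the bottom-left of its bounding rectangle.
Outer rectangle: 17 × 27, A = 459 cm², x = 8.5 cm, Ī = 11054.25 cm⁴.
Inner void (subtracted): 16 × 26, A = 416 cm², x = 8.5 cm, Ī = 8874.667 cm⁴.
By symmetry the centroid is at mid-width, x̄ = 8.5 cm.
All pieces are centred on the centroidal y-axis, so I = ΣĪ (holes subtracted) = 2179.583 cm⁴.
Radius of gyration: k = √(I/A) = √(2179.583 / 43) = 7.119549 cm.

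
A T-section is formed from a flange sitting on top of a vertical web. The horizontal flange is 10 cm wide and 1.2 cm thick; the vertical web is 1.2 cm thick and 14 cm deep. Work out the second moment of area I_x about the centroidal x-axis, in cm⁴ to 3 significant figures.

Decompose the section into non-overlapping parts with the origin at the bottom-left of its bounding rectangle.
Flange: 10 × 1.2, A = 12 cm², y = 14.6 cm, Ī = 1.44 cm⁴.
Web: 1.2 × 14, A = 16.8 cm², y = 7 cm, Ī = 274.4 cm⁴.
Centroid: ȳ = ΣA·y / ΣA = 10.167 cm.
Transfer each piece to the centroidal x-axis using Ī + A·d² with d = y − 10.167:
  flange: d = 4.4333 cm → contributes +237.29 cm⁴
  web: d = -3.1667 cm → contributes +442.87 cm⁴
Total I = 680.16 cm⁴.

I_x ≈ 680 cm⁴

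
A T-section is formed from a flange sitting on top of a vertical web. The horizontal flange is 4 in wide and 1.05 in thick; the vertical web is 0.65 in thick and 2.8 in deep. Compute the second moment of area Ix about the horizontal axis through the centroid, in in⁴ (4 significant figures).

Break the section into simple shapes (no overlaps), measuring from the bottom-left corner of the bounding box.
Flange: 4 × 1.05, A = 4.2 in², y = 3.325 in, Ī = 0.385875 in⁴.
Web: 0.65 × 2.8, A = 1.82 in², y = 1.4 in, Ī = 1.18907 in⁴.
Centroid: ȳ = ΣA·y / ΣA = 2.74302 in.
Transfer each piece to the horizontal axis through the centroid using Ī + A·d² with d = y − 2.74302:
  flange: d = 0.581977 in → contributes +1.8084 in⁴
  web: d = -1.34302 in → contributes +4.47182 in⁴
Total I = 6.28022 in⁴.

Ix ≈ 6.280 in⁴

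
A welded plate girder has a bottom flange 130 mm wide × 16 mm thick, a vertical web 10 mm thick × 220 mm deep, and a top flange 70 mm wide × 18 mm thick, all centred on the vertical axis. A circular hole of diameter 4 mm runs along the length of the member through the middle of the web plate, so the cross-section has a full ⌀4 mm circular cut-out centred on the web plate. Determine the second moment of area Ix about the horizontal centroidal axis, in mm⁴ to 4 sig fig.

Break the section into simple shapes (no overlaps), measuring from the bottom-left corner of the bounding box.
Bottom plate: 130 × 16, A = 2 080 mm², y = 8 mm, Ī = 44373.3 mm⁴.
Web plate: 10 × 220, A = 2 200 mm², y = 126 mm, Ī = 8 873 333 mm⁴.
Top plate: 70 × 18, A = 1 260 mm², y = 245 mm, Ī = 34 020 mm⁴.
Hole (subtracted): ⌀4, A = 12.5664 mm², y = 126 mm, Ī = 12.5664 mm⁴.
Centroid: ȳ = ΣA·y / ΣA = 108.723 mm.
Transfer each piece to the horizontal centroidal axis using Ī + A·d² with d = y − 108.723:
  bottom plate: d = -100.723 mm → contributes +21 146 037 mm⁴
  web plate: d = 17.2775 mm → contributes +9 530 057 mm⁴
  top plate: d = 136.277 mm → contributes +23 434 167 mm⁴
  hole: d = 17.2775 mm → contributes −3763.76 mm⁴
Total I = 54 106 497 mm⁴.

Ix ≈ 5.411 × 10⁷ mm⁴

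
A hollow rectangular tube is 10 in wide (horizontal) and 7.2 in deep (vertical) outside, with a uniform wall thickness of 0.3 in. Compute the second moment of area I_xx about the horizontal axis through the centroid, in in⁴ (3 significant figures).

Break the section into simple shapes (no overlaps), measuring from the bottom-left corner of the bounding box.
Outer rectangle: 10 × 7.2, A = 72 in², y = 3.6 in, Ī = 311.04 in⁴.
Inner void (subtracted): 9.4 × 6.6, A = 62.04 in², y = 3.6 in, Ī = 225.21 in⁴.
By symmetry the centroid is at mid-height, ȳ = 3.6 in.
All pieces are centred on the horizontal axis through the centroid, so I = ΣĪ (holes subtracted) = 85.835 in⁴.

I_xx ≈ 85.8 in⁴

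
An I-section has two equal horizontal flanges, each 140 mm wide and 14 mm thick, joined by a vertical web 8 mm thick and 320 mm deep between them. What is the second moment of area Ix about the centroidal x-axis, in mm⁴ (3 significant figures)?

Ix ≈ 1.31 × 10⁸ mm⁴

Treat the section as a set of non-overlapping primitives; coordinates are from the bounding-box lower-left.
Bottom flange: 140 × 14, A = 1 960 mm², y = 7 mm, Ī = 32 013 mm⁴.
Web: 8 × 320, A = 2 560 mm², y = 174 mm, Ī = 21 845 333 mm⁴.
Top flange: 140 × 14, A = 1 960 mm², y = 341 mm, Ī = 32 013 mm⁴.
By symmetry the centroid is at mid-height, ȳ = 174 mm.
Transfer each piece to the centroidal x-axis using Ī + A·d² with d = y − 174:
  bottom flange: d = -167 mm → contributes +54 694 453 mm⁴
  web: d = 0 mm → contributes +21 845 333 mm⁴
  top flange: d = 167 mm → contributes +54 694 453 mm⁴
Total I = 131 234 240 mm⁴.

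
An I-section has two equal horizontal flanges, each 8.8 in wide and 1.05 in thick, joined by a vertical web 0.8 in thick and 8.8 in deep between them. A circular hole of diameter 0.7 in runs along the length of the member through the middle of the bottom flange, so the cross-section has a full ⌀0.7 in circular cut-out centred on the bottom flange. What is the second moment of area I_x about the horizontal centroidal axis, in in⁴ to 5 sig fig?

I_x ≈ 485.88 in⁴

Decompose the section into non-overlapping parts with the origin at the bottom-left of its bounding rectangle.
Bottom flange: 8.8 × 1.05, A = 9.24 in², y = 0.525 in, Ī = 0.848925 in⁴.
Web: 0.8 × 8.8, A = 7.04 in², y = 5.45 in, Ī = 45.43147 in⁴.
Top flange: 8.8 × 1.05, A = 9.24 in², y = 10.375 in, Ī = 0.848925 in⁴.
Hole (subtracted): ⌀0.7, A = 0.3848451 in², y = 0.525 in, Ī = 0.01178588 in⁴.
Centroid: ȳ = ΣA·y / ΣA = 5.525407 in.
Transfer each piece to the horizontal centroidal axis using Ī + A·d² with d = y − 5.525407:
  bottom flange: d = -5.000407 in → contributes +231.8865 in⁴
  web: d = -0.07540682 in → contributes +45.4715 in⁴
  top flange: d = 4.849593 in → contributes +218.1604 in⁴
  hole: d = -5.000407 in → contributes −9.634479 in⁴
Total I = 485.8839 in⁴.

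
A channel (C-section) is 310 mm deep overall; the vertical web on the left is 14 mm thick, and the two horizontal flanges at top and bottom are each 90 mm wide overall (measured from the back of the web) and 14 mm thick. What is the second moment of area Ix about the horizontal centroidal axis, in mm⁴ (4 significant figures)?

Ix ≈ 8.140 × 10⁷ mm⁴

Split into non-overlapping primitives; take the origin at the lower-left of the bounding box.
Web: 14 × 310, A = 4 340 mm², y = 155 mm, Ī = 34 756 167 mm⁴.
Top flange (beyond web): 76 × 14, A = 1 064 mm², y = 303 mm, Ī = 17378.7 mm⁴.
Bottom flange (beyond web): 76 × 14, A = 1 064 mm², y = 7 mm, Ī = 17378.7 mm⁴.
By symmetry the centroid is at mid-height, ȳ = 155 mm.
Transfer each piece to the horizontal centroidal axis using Ī + A·d² with d = y − 155:
  web: d = 0 mm → contributes +34 756 167 mm⁴
  top flange (beyond web): d = 148 mm → contributes +23 323 235 mm⁴
  bottom flange (beyond web): d = -148 mm → contributes +23 323 235 mm⁴
Total I = 81 402 636 mm⁴.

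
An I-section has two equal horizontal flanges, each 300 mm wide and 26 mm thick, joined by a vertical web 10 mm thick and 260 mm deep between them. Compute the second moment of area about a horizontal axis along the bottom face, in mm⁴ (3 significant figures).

Split into non-overlapping primitives; take the origin at the lower-left of the bounding box.
Bottom flange: 300 × 26, A = 7 800 mm², y = 13 mm, Ī = 439 400 mm⁴.
Web: 10 × 260, A = 2 600 mm², y = 156 mm, Ī = 14 646 667 mm⁴.
Top flange: 300 × 26, A = 7 800 mm², y = 299 mm, Ī = 439 400 mm⁴.
Transfer each piece to the base of the section using Ī + A·d² with d = y − 0:
  bottom flange: d = 13 mm → contributes +1 757 600 mm⁴
  web: d = 156 mm → contributes +77 920 267 mm⁴
  top flange: d = 299 mm → contributes +697 767 200 mm⁴
Total I = 777 445 067 mm⁴.

I_base ≈ 7.77 × 10⁸ mm⁴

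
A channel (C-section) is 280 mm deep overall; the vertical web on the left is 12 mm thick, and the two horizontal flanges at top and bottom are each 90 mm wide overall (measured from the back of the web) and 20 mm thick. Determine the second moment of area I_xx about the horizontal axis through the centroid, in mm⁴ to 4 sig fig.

Treat the section as a set of non-overlapping primitives; coordinates are from the bounding-box lower-left.
Web: 12 × 280, A = 3 360 mm², y = 140 mm, Ī = 21 952 000 mm⁴.
Top flange (beyond web): 78 × 20, A = 1 560 mm², y = 270 mm, Ī = 52 000 mm⁴.
Bottom flange (beyond web): 78 × 20, A = 1 560 mm², y = 10 mm, Ī = 52 000 mm⁴.
By symmetry the centroid is at mid-height, ȳ = 140 mm.
Transfer each piece to the horizontal axis through the centroid using Ī + A·d² with d = y − 140:
  web: d = 0 mm → contributes +21 952 000 mm⁴
  top flange (beyond web): d = 130 mm → contributes +26 416 000 mm⁴
  bottom flange (beyond web): d = -130 mm → contributes +26 416 000 mm⁴
Total I = 74 784 000 mm⁴.

I_xx ≈ 7.478 × 10⁷ mm⁴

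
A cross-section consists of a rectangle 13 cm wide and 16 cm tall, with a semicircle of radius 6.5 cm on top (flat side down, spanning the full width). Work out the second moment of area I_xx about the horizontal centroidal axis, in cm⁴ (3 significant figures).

Break the section into simple shapes (no overlaps), measuring from the bottom-left corner of the bounding box.
Rectangular body: 13 × 16, A = 208 cm², y = 8 cm, Ī = 4437.3 cm⁴.
Semicircular cap: semicircle r = 6.5, A = 66.366 cm², y = 18.759 cm, Ī = 195.92 cm⁴.
Centroid: ȳ = ΣA·y / ΣA = 10.602 cm.
Transfer each piece to the horizontal centroidal axis using Ī + A·d² with d = y − 10.602:
  rectangular body: d = -2.6024 cm → contributes +5 846 cm⁴
  semicircular cap: d = 8.1563 cm → contributes +4610.9 cm⁴
Total I = 10 457 cm⁴.

I_xx ≈ 1.05 × 10⁴ cm⁴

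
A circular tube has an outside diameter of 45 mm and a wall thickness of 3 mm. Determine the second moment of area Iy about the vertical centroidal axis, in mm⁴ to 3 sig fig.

Decompose the section into non-overlapping parts with the origin at the bottom-left of its bounding rectangle.
Outer circle: ⌀45, A = 1590.4 mm², x = 22.5 mm, Ī = 201 289 mm⁴.
Bore (subtracted): ⌀39, A = 1194.6 mm², x = 22.5 mm, Ī = 113 561 mm⁴.
By symmetry the centroid is at mid-width, x̄ = 22.5 mm.
All pieces are centred on the vertical centroidal axis, so I = ΣĪ (holes subtracted) = 87 728 mm⁴.

Iy ≈ 8.77 × 10⁴ mm⁴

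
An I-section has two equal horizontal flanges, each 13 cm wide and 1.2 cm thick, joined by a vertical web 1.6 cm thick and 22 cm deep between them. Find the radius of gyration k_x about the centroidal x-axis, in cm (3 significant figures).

Split into non-overlapping primitives; take the origin at the lower-left of the bounding box.
Bottom flange: 13 × 1.2, A = 15.6 cm², y = 0.6 cm, Ī = 1.872 cm⁴.
Web: 1.6 × 22, A = 35.2 cm², y = 12.2 cm, Ī = 1419.7 cm⁴.
Top flange: 13 × 1.2, A = 15.6 cm², y = 23.8 cm, Ī = 1.872 cm⁴.
By symmetry the centroid is at mid-height, ȳ = 12.2 cm.
Transfer each piece to the centroidal x-axis using Ī + A·d² with d = y − 12.2:
  bottom flange: d = -11.6 cm → contributes +2 101 cm⁴
  web: d = 0 cm → contributes +1419.7 cm⁴
  top flange: d = 11.6 cm → contributes +2 101 cm⁴
Total I = 5621.7 cm⁴.
Radius of gyration: k = √(I/A) = √(5621.7 / 66.4) = 9.2014 cm.

k_x ≈ 9.20 cm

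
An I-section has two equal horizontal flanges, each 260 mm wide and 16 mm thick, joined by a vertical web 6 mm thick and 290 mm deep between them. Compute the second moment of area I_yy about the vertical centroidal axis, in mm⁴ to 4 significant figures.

Split into non-overlapping primitives; take the origin at the lower-left of the bounding box.
Bottom flange: 260 × 16, A = 4 160 mm², x = 130 mm, Ī = 23 434 667 mm⁴.
Web: 6 × 290, A = 1 740 mm², x = 130 mm, Ī = 5 220 mm⁴.
Top flange: 260 × 16, A = 4 160 mm², x = 130 mm, Ī = 23 434 667 mm⁴.
By symmetry the centroid is at mid-width, x̄ = 130 mm.
All pieces are centred on the vertical centroidal axis, so I = ΣĪ = 46 874 553 mm⁴.

I_yy ≈ 4.687 × 10⁷ mm⁴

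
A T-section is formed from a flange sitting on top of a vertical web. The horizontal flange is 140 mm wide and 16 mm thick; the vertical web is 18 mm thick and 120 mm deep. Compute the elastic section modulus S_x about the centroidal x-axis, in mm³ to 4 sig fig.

S_x ≈ 8.164 × 10⁴ mm³

Decompose the section into non-overlapping parts with the origin at the bottom-left of its bounding rectangle.
Flange: 140 × 16, A = 2 240 mm², y = 128 mm, Ī = 47786.7 mm⁴.
Web: 18 × 120, A = 2 160 mm², y = 60 mm, Ī = 2 592 000 mm⁴.
Centroid: ȳ = ΣA·y / ΣA = 94.6182 mm.
Transfer each piece to the centroidal x-axis using Ī + A·d² with d = y − 94.6182:
  flange: d = 33.3818 mm → contributes +2 543 921 mm⁴
  web: d = -34.6182 mm → contributes +5 180 584 mm⁴
Total I = 7 724 505 mm⁴.
Extreme fibre distance c = 94.6182 mm; S = I/c = 81638.7 mm³.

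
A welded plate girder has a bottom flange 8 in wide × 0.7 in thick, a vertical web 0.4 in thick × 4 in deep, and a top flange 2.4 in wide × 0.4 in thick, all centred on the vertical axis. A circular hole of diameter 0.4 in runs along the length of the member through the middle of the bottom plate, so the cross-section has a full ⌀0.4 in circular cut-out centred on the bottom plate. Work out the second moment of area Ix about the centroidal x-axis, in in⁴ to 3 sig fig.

Ix ≈ 22.9 in⁴

Treat the section as a set of non-overlapping primitives; coordinates are from the bounding-box lower-left.
Bottom plate: 8 × 0.7, A = 5.6 in², y = 0.35 in, Ī = 0.22867 in⁴.
Web plate: 0.4 × 4, A = 1.6 in², y = 2.7 in, Ī = 2.1333 in⁴.
Top plate: 2.4 × 0.4, A = 0.96 in², y = 4.9 in, Ī = 0.0128 in⁴.
Hole (subtracted): ⌀0.4, A = 0.12566 in², y = 0.35 in, Ī = 0.0012566 in⁴.
Centroid: ȳ = ΣA·y / ΣA = 1.3617 in.
Transfer each piece to the centroidal x-axis using Ī + A·d² with d = y − 1.3617:
  bottom plate: d = -1.0117 in → contributes +5.96 in⁴
  web plate: d = 1.3383 in → contributes +4.9992 in⁴
  top plate: d = 3.5383 in → contributes +12.032 in⁴
  hole: d = -1.0117 in → contributes −0.12987 in⁴
Total I = 22.861 in⁴.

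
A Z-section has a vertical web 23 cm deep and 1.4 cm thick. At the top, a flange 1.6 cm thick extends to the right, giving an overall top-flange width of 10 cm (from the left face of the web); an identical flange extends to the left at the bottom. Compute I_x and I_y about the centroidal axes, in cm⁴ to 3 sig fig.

Split into non-overlapping primitives; take the origin at the lower-left of the bounding box.
Web: 1.4 × 23, A = 32.2 cm², y = 11.5 cm, Ī = 1419.5 cm⁴.
Top flange (beyond web): 8.6 × 1.6, A = 13.76 cm², y = 22.2 cm, Ī = 2.9355 cm⁴.
Bottom flange (beyond web): 8.6 × 1.6, A = 13.76 cm², y = 0.8 cm, Ī = 2.9355 cm⁴.
Centroid: ȳ = ΣA·y / ΣA = 11.5 cm.
Transfer each piece to the centroidal x-axis using Ī + A·d² with d = y − 11.5:
  web: d = 0 cm → contributes +1419.5 cm⁴
  top flange (beyond web): d = 10.7 cm → contributes +1578.3 cm⁴
  bottom flange (beyond web): d = -10.7 cm → contributes +1578.3 cm⁴
Total I = 4576.1 cm⁴.
For the y-axis: x̄ = 9.3 cm.
Repeating about the centroidal y-axis gives I_y = 862.87 cm⁴.

I_x ≈ 4580 cm⁴, I_y ≈ 863 cm⁴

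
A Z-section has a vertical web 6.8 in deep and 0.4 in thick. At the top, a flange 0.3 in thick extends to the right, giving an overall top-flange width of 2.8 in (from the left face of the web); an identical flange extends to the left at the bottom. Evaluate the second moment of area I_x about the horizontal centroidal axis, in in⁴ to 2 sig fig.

Break the section into simple shapes (no overlaps), measuring from the bottom-left corner of the bounding box.
Web: 0.4 × 6.8, A = 2.72 in², y = 3.4 in, Ī = 10.48 in⁴.
Top flange (beyond web): 2.4 × 0.3, A = 0.72 in², y = 6.65 in, Ī = 0.0054 in⁴.
Bottom flange (beyond web): 2.4 × 0.3, A = 0.72 in², y = 0.15 in, Ī = 0.0054 in⁴.
Centroid: ȳ = ΣA·y / ΣA = 3.4 in.
Transfer each piece to the horizontal centroidal axis using Ī + A·d² with d = y − 3.4:
  web: d = 0 in → contributes +10.48 in⁴
  top flange (beyond web): d = 3.25 in → contributes +7.61 in⁴
  bottom flange (beyond web): d = -3.25 in → contributes +7.61 in⁴
Total I = 25.7 in⁴.

I_x ≈ 26 in⁴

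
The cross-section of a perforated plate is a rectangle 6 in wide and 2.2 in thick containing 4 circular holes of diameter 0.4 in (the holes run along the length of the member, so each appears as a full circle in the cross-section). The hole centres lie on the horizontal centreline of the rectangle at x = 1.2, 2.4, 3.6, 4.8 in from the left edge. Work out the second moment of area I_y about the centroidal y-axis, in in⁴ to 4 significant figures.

Decompose the section into non-overlapping parts with the origin at the bottom-left of its bounding rectangle.
Plate: 6 × 2.2, A = 13.2 in², x = 3 in, Ī = 39.6 in⁴.
Hole 1 (subtracted): ⌀0.4, A = 0.125664 in², x = 1.2 in, Ī = 0.00125664 in⁴.
Hole 2 (subtracted): ⌀0.4, A = 0.125664 in², x = 2.4 in, Ī = 0.00125664 in⁴.
Hole 3 (subtracted): ⌀0.4, A = 0.125664 in², x = 3.6 in, Ī = 0.00125664 in⁴.
Hole 4 (subtracted): ⌀0.4, A = 0.125664 in², x = 4.8 in, Ī = 0.00125664 in⁴.
By symmetry the centroid is at mid-width, x̄ = 3 in.
Transfer each piece to the centroidal y-axis using Ī + A·d² with d = x − 3:
  plate: d = 0 in → contributes +39.6 in⁴
  hole 1: d = -1.8 in → contributes −0.408407 in⁴
  hole 2: d = -0.6 in → contributes −0.0464956 in⁴
  hole 3: d = 0.6 in → contributes −0.0464956 in⁴
  hole 4: d = 1.8 in → contributes −0.408407 in⁴
Total I = 38.6902 in⁴.

I_y ≈ 38.69 in⁴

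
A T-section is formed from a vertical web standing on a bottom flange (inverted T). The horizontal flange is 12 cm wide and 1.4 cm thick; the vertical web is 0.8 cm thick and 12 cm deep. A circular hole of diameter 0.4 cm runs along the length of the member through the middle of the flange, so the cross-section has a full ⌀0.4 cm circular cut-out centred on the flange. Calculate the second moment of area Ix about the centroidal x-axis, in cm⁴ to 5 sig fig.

Ix ≈ 391.43 cm⁴

Break the section into simple shapes (no overlaps), measuring from the bottom-left corner of the bounding box.
Flange: 12 × 1.4, A = 16.8 cm², y = 0.7 cm, Ī = 2.744 cm⁴.
Web: 0.8 × 12, A = 9.6 cm², y = 7.4 cm, Ī = 115.2 cm⁴.
Hole (subtracted): ⌀0.4, A = 0.1256637 cm², y = 0.7 cm, Ī = 0.001256637 cm⁴.
Centroid: ȳ = ΣA·y / ΣA = 3.148016 cm.
Transfer each piece to the centroidal x-axis using Ī + A·d² with d = y − 3.148016:
  flange: d = -2.448016 cm → contributes +103.4228 cm⁴
  web: d = 4.251984 cm → contributes +288.7619 cm⁴
  hole: d = -2.448016 cm → contributes −0.754332 cm⁴
Total I = 391.4303 cm⁴.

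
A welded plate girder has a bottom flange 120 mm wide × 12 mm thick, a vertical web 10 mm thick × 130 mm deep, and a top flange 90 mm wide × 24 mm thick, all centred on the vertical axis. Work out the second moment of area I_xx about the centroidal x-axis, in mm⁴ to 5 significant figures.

I_xx ≈ 2.1179 × 10⁷ mm⁴

Decompose the section into non-overlapping parts with the origin at the bottom-left of its bounding rectangle.
Bottom plate: 120 × 12, A = 1 440 mm², y = 6 mm, Ī = 17 280 mm⁴.
Web plate: 10 × 130, A = 1 300 mm², y = 77 mm, Ī = 1 830 833 mm⁴.
Top plate: 90 × 24, A = 2 160 mm², y = 154 mm, Ī = 103 680 mm⁴.
Centroid: ȳ = ΣA·y / ΣA = 90.07755 mm.
Transfer each piece to the centroidal x-axis using Ī + A·d² with d = y − 90.07755:
  bottom plate: d = -84.07755 mm → contributes +10 196 690 mm⁴
  web plate: d = -13.07755 mm → contributes +2 053 162 mm⁴
  top plate: d = 63.92245 mm → contributes +8 929 612 mm⁴
Total I = 21 179 464 mm⁴.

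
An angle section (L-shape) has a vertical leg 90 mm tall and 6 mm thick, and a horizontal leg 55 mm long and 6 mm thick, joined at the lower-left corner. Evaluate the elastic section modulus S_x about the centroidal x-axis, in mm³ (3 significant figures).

Break the section into simple shapes (no overlaps), measuring from the bottom-left corner of the bounding box.
Vertical leg: 6 × 90, A = 540 mm², y = 45 mm, Ī = 364 500 mm⁴.
Horizontal leg (remainder): 49 × 6, A = 294 mm², y = 3 mm, Ī = 882 mm⁴.
Centroid: ȳ = ΣA·y / ΣA = 30.194 mm.
Transfer each piece to the centroidal x-axis using Ī + A·d² with d = y − 30.194:
  vertical leg: d = 14.806 mm → contributes +482 874 mm⁴
  horizontal leg (remainder): d = -27.194 mm → contributes +218 303 mm⁴
Total I = 701 177 mm⁴.
Extreme fibre distance c = 59.806 mm; S = I/c = 11 724 mm³.

S_x ≈ 1.17 × 10⁴ mm³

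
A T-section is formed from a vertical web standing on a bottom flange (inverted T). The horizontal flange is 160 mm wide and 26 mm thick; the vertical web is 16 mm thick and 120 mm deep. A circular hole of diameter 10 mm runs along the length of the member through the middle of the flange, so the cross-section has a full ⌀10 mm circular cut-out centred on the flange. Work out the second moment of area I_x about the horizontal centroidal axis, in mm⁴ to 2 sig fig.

I_x ≈ 9.5 × 10⁶ mm⁴

Split into non-overlapping primitives; take the origin at the lower-left of the bounding box.
Flange: 160 × 26, A = 4 160 mm², y = 13 mm, Ī = 234 347 mm⁴.
Web: 16 × 120, A = 1 920 mm², y = 86 mm, Ī = 2 304 000 mm⁴.
Hole (subtracted): ⌀10, A = 78.54 mm², y = 13 mm, Ī = 490.9 mm⁴.
Centroid: ȳ = ΣA·y / ΣA = 36.35 mm.
Transfer each piece to the horizontal centroidal axis using Ī + A·d² with d = y − 36.35:
  flange: d = -23.35 mm → contributes +2 503 311 mm⁴
  web: d = 49.65 mm → contributes +7 036 212 mm⁴
  hole: d = -23.35 mm → contributes −43 328 mm⁴
Total I = 9 496 195 mm⁴.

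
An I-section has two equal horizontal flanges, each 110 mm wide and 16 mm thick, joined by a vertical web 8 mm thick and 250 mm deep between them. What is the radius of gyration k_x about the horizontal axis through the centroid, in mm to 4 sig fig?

k_x ≈ 114.8 mm

Split into non-overlapping primitives; take the origin at the lower-left of the bounding box.
Bottom flange: 110 × 16, A = 1 760 mm², y = 8 mm, Ī = 37546.7 mm⁴.
Web: 8 × 250, A = 2 000 mm², y = 141 mm, Ī = 10 416 667 mm⁴.
Top flange: 110 × 16, A = 1 760 mm², y = 274 mm, Ī = 37546.7 mm⁴.
By symmetry the centroid is at mid-height, ȳ = 141 mm.
Transfer each piece to the horizontal axis through the centroid using Ī + A·d² with d = y − 141:
  bottom flange: d = -133 mm → contributes +31 170 187 mm⁴
  web: d = 0 mm → contributes +10 416 667 mm⁴
  top flange: d = 133 mm → contributes +31 170 187 mm⁴
Total I = 72 757 040 mm⁴.
Radius of gyration: k = √(I/A) = √(72 757 040 / 5 520) = 114.807 mm.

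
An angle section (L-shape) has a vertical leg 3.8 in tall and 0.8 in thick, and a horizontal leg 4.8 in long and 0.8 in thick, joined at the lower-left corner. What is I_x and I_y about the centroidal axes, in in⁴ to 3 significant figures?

I_x ≈ 7.34 in⁴, I_y ≈ 13.4 in⁴

Break the section into simple shapes (no overlaps), measuring from the bottom-left corner of the bounding box.
Vertical leg: 0.8 × 3.8, A = 3.04 in², y = 1.9 in, Ī = 3.6581 in⁴.
Horizontal leg (remainder): 4 × 0.8, A = 3.2 in², y = 0.4 in, Ī = 0.17067 in⁴.
Centroid: ȳ = ΣA·y / ΣA = 1.1308 in.
Transfer each piece to the centroidal x-axis using Ī + A·d² with d = y − 1.1308:
  vertical leg: d = 0.76923 in → contributes +5.4569 in⁴
  horizontal leg (remainder): d = -0.73077 in → contributes +1.8795 in⁴
Total I = 7.3365 in⁴.
For the y-axis: x̄ = 1.6308 in.
Repeating about the centroidal y-axis gives I_y = 13.408 in⁴.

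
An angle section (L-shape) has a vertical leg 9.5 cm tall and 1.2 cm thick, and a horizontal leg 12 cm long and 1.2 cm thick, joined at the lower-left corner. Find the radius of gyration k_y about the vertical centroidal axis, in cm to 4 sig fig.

Split into non-overlapping primitives; take the origin at the lower-left of the bounding box.
Vertical leg: 1.2 × 9.5, A = 11.4 cm², x = 0.6 cm, Ī = 1.368 cm⁴.
Horizontal leg (remainder): 10.8 × 1.2, A = 12.96 cm², x = 6.6 cm, Ī = 125.971 cm⁴.
Centroid: x̄ = ΣA·x / ΣA = 3.79212 cm.
Transfer each piece to the vertical centroidal axis using Ī + A·d² with d = x − 3.79212:
  vertical leg: d = -3.19212 cm → contributes +117.53 cm⁴
  horizontal leg (remainder): d = 2.80788 cm → contributes +228.15 cm⁴
Total I = 345.68 cm⁴.
Radius of gyration: k = √(I/A) = √(345.68 / 24.36) = 3.76703 cm.

k_y ≈ 3.767 cm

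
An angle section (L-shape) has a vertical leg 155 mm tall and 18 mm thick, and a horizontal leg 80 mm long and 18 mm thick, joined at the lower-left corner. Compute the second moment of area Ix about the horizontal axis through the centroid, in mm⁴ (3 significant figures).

Ix ≈ 9.36 × 10⁶ mm⁴

Decompose the section into non-overlapping parts with the origin at the bottom-left of its bounding rectangle.
Vertical leg: 18 × 155, A = 2 790 mm², y = 77.5 mm, Ī = 5 585 813 mm⁴.
Horizontal leg (remainder): 62 × 18, A = 1 116 mm², y = 9 mm, Ī = 30 132 mm⁴.
Centroid: ȳ = ΣA·y / ΣA = 57.929 mm.
Transfer each piece to the horizontal axis through the centroid using Ī + A·d² with d = y − 57.929:
  vertical leg: d = 19.571 mm → contributes +6 654 496 mm⁴
  horizontal leg (remainder): d = -48.929 mm → contributes +2 701 842 mm⁴
Total I = 9 356 338 mm⁴.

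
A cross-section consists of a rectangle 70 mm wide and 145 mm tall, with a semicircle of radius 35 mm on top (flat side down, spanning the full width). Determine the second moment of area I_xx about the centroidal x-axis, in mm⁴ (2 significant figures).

Treat the section as a set of non-overlapping primitives; coordinates are from the bounding-box lower-left.
Rectangular body: 70 × 145, A = 10 150 mm², y = 72.5 mm, Ī = 17 783 646 mm⁴.
Semicircular cap: semicircle r = 35, A = 1 924 mm², y = 159.9 mm, Ī = 164 704 mm⁴.
Centroid: ȳ = ΣA·y / ΣA = 86.42 mm.
Transfer each piece to the centroidal x-axis using Ī + A·d² with d = y − 86.42:
  rectangular body: d = -13.92 mm → contributes +19 750 760 mm⁴
  semicircular cap: d = 73.43 mm → contributes +10 540 936 mm⁴
Total I = 30 291 696 mm⁴.

I_xx ≈ 3.0 × 10⁷ mm⁴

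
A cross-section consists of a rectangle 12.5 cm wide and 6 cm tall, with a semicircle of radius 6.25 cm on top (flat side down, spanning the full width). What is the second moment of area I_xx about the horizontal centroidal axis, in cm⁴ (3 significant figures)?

Decompose the section into non-overlapping parts with the origin at the bottom-left of its bounding rectangle.
Rectangular body: 12.5 × 6, A = 75 cm², y = 3 cm, Ī = 225 cm⁴.
Semicircular cap: semicircle r = 6.25, A = 61.359 cm², y = 8.6526 cm, Ī = 167.48 cm⁴.
Centroid: ȳ = ΣA·y / ΣA = 5.5436 cm.
Transfer each piece to the horizontal centroidal axis using Ī + A·d² with d = y − 5.5436:
  rectangular body: d = -2.5436 cm → contributes +710.23 cm⁴
  semicircular cap: d = 3.109 cm → contributes +760.57 cm⁴
Total I = 1470.8 cm⁴.

I_xx ≈ 1470 cm⁴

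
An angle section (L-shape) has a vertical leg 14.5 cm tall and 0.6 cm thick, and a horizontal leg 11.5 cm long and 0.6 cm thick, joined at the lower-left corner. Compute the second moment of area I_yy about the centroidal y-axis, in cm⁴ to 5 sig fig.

I_yy ≈ 188.45 cm⁴

Treat the section as a set of non-overlapping primitives; coordinates are from the bounding-box lower-left.
Vertical leg: 0.6 × 14.5, A = 8.7 cm², x = 0.3 cm, Ī = 0.261 cm⁴.
Horizontal leg (remainder): 10.9 × 0.6, A = 6.54 cm², x = 6.05 cm, Ī = 64.75145 cm⁴.
Centroid: x̄ = ΣA·x / ΣA = 2.76752 cm.
Transfer each piece to the centroidal y-axis using Ī + A·d² with d = x − 2.76752:
  vertical leg: d = -2.46752 cm → contributes +53.23228 cm⁴
  horizontal leg (remainder): d = 3.28248 cm → contributes +135.2178 cm⁴
Total I = 188.4501 cm⁴.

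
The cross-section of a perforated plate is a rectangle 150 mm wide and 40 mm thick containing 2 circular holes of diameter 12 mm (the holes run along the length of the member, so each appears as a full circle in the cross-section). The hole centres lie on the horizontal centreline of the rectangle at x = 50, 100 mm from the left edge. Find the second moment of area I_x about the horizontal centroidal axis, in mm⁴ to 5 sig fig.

Split into non-overlapping primitives; take the origin at the lower-left of the bounding box.
Plate: 150 × 40, A = 6 000 mm², y = 20 mm, Ī = 800 000 mm⁴.
Hole 1 (subtracted): ⌀12, A = 113.0973 mm², y = 20 mm, Ī = 1017.876 mm⁴.
Hole 2 (subtracted): ⌀12, A = 113.0973 mm², y = 20 mm, Ī = 1017.876 mm⁴.
By symmetry the centroid is at mid-height, ȳ = 20 mm.
All pieces are centred on the horizontal centroidal axis, so I = ΣĪ (holes subtracted) = 797964.2 mm⁴.

I_x ≈ 7.9796 × 10⁵ mm⁴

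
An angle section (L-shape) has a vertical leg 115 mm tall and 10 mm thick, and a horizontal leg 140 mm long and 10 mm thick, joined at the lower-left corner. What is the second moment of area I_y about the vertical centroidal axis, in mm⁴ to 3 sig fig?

Treat the section as a set of non-overlapping primitives; coordinates are from the bounding-box lower-left.
Vertical leg: 10 × 115, A = 1 150 mm², x = 5 mm, Ī = 9583.3 mm⁴.
Horizontal leg (remainder): 130 × 10, A = 1 300 mm², x = 75 mm, Ī = 1 830 833 mm⁴.
Centroid: x̄ = ΣA·x / ΣA = 42.143 mm.
Transfer each piece to the vertical centroidal axis using Ī + A·d² with d = x − 42.143:
  vertical leg: d = -37.143 mm → contributes +1 596 114 mm⁴
  horizontal leg (remainder): d = 32.857 mm → contributes +3 234 303 mm⁴
Total I = 4 830 417 mm⁴.

I_y ≈ 4.83 × 10⁶ mm⁴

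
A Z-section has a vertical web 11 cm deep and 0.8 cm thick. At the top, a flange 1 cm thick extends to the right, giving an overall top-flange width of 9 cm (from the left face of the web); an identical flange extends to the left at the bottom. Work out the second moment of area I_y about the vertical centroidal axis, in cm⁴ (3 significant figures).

Break the section into simple shapes (no overlaps), measuring from the bottom-left corner of the bounding box.
Web: 0.8 × 11, A = 8.8 cm², x = 8.6 cm, Ī = 0.46933 cm⁴.
Top flange (beyond web): 8.2 × 1, A = 8.2 cm², x = 13.1 cm, Ī = 45.947 cm⁴.
Bottom flange (beyond web): 8.2 × 1, A = 8.2 cm², x = 4.1 cm, Ī = 45.947 cm⁴.
Centroid: x̄ = ΣA·x / ΣA = 8.6 cm.
Transfer each piece to the vertical centroidal axis using Ī + A·d² with d = x − 8.6:
  web: d = 0 cm → contributes +0.46933 cm⁴
  top flange (beyond web): d = 4.5 cm → contributes +212 cm⁴
  bottom flange (beyond web): d = -4.5 cm → contributes +212 cm⁴
Total I = 424.46 cm⁴.

I_y ≈ 424 cm⁴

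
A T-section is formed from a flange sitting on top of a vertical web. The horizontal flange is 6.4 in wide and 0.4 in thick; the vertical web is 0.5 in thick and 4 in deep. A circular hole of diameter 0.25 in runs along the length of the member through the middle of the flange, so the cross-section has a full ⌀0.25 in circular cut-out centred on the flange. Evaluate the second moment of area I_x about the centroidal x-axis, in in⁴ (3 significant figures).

I_x ≈ 8.09 in⁴

Treat the section as a set of non-overlapping primitives; coordinates are from the bounding-box lower-left.
Flange: 6.4 × 0.4, A = 2.56 in², y = 4.2 in, Ī = 0.034133 in⁴.
Web: 0.5 × 4, A = 2 in², y = 2 in, Ī = 2.6667 in⁴.
Hole (subtracted): ⌀0.25, A = 0.049087 in², y = 4.2 in, Ī = 0.00019175 in⁴.
Centroid: ȳ = ΣA·y / ΣA = 3.2246 in.
Transfer each piece to the centroidal x-axis using Ī + A·d² with d = y − 3.2246:
  flange: d = 0.97541 in → contributes +2.4698 in⁴
  web: d = -1.2246 in → contributes +5.6659 in⁴
  hole: d = 0.97541 in → contributes −0.046895 in⁴
Total I = 8.0888 in⁴.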